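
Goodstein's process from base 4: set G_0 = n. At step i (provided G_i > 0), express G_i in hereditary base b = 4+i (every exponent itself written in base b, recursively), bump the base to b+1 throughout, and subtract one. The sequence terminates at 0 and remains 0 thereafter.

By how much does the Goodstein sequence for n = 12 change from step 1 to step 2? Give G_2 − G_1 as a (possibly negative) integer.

G_0 = 12. HB_4(12) = 3·4. Bump = 15. G_1 = 14.
G_1 = 14. HB_5(14) = 2·5 + 4. Bump = 16. G_2 = 15.

1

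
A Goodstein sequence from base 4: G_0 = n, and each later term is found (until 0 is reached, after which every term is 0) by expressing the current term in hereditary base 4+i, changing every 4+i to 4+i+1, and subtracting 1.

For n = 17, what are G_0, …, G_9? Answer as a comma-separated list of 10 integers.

17, 25, 35, 39, 43, 47, 51, 55, 59, 62

[0] 17 ≡ 4^2 + 1 (base 4). Lift 5: 26. −1: 25.
[1] 25 ≡ 5^2 (base 5). Lift 6: 36. −1: 35.
[2] 35 ≡ 5·6 + 5 (base 6). Lift 7: 40. −1: 39.
[3] 39 ≡ 5·7 + 4 (base 7). Lift 8: 44. −1: 43.
[4] 43 ≡ 5·8 + 3 (base 8). Lift 9: 48. −1: 47.
[5] 47 ≡ 5·9 + 2 (base 9). Lift 10: 52. −1: 51.
[6] 51 ≡ 5·10 + 1 (base 10). Lift 11: 56. −1: 55.
[7] 55 ≡ 5·11 (base 11). Lift 12: 60. −1: 59.
[8] 59 ≡ 4·12 + 11 (base 12). Lift 13: 63. −1: 62.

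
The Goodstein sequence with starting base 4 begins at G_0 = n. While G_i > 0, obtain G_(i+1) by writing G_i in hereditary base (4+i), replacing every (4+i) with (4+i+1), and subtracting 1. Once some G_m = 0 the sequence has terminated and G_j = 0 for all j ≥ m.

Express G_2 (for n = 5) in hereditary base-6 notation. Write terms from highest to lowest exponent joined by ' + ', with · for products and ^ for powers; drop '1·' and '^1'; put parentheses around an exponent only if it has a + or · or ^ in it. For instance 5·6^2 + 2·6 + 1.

i=0: 5 = 4 + 1 (b=4); 4→5: 5 + 1 = 6; 6−1 = 5
i=1: 5 = 5 (b=5); 5→6: 6 = 6; 6−1 = 5
i=2: 5 = 5 (b=6); 6→7: 5 = 5; 5−1 = 4

5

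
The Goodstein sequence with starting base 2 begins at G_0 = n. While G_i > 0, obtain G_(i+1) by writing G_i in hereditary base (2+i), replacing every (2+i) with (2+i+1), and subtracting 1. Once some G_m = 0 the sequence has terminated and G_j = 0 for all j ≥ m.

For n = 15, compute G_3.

G_0=15  [base 2] 2^(2 + 1) + 2^2 + 2 + 1  →[2↦3]→  3^(3 + 1) + 3^3 + 3 + 1 = 112  −1 ⇒ G_1=111
G_1=111  [base 3] 3^(3 + 1) + 3^3 + 3  →[3↦4]→  4^(4 + 1) + 4^4 + 4 = 1284  −1 ⇒ G_2=1283
G_2=1283  [base 4] 4^(4 + 1) + 4^4 + 3  →[4↦5]→  5^(5 + 1) + 5^5 + 3 = 18753  −1 ⇒ G_3=18752

18752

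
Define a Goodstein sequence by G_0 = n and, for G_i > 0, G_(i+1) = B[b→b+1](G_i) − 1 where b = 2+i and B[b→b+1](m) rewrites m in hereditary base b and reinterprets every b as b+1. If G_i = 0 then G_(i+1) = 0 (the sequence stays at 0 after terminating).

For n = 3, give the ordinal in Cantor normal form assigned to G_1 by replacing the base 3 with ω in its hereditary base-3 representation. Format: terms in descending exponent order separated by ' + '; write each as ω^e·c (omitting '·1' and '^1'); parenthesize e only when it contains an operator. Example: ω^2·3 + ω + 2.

ω

i=0: 3 = 2 + 1 (b=2); 2→3: 3 + 1 = 4; 4−1 = 3
i=1: 3 = 3 (b=3); 3→4: 4 = 4; 4−1 = 3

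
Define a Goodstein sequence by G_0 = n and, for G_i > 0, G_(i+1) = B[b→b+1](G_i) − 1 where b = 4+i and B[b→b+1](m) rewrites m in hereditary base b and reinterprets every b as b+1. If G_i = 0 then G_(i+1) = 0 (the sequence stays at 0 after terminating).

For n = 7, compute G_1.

7

i=0: 7 = 4 + 3 (b=4); 4→5: 5 + 3 = 8; 8−1 = 7
i=1: 7 = 5 + 2 (b=5); 5→6: 6 + 2 = 8; 8−1 = 7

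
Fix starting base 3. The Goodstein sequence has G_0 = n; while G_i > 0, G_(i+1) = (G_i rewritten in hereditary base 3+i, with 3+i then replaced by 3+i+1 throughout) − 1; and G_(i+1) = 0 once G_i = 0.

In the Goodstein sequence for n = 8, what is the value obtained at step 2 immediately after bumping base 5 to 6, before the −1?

12

base 3: 8 = 2·3 + 2; at 4: 2·4 + 2 = 10; next = 9
base 4: 9 = 2·4 + 1; at 5: 2·5 + 1 = 11; next = 10
base 5: 10 = 2·5; at 6: 2·6 = 12; next = 11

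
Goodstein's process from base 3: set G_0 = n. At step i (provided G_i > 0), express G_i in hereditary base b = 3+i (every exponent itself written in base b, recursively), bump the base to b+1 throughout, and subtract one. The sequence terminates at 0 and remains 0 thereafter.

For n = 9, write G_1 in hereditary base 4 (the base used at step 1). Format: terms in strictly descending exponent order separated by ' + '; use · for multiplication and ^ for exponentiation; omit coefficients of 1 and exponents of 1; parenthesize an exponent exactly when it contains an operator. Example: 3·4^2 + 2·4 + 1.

9 —HB3→ 3^2 —bump→ 4^2 = 16 —(−1)→ 15
15 —HB4→ 3·4 + 3 —bump→ 3·5 + 3 = 18 —(−1)→ 17

3·4 + 3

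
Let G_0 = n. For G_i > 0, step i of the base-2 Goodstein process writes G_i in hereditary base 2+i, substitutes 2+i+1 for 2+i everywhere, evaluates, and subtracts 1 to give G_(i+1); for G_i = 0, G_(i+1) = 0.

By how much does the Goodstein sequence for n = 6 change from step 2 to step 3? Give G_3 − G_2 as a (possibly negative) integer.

G_0 = 6. HB_2(6) = 2^2 + 2. Bump = 30. G_1 = 29.
G_1 = 29. HB_3(29) = 3^3 + 2. Bump = 258. G_2 = 257.
G_2 = 257. HB_4(257) = 4^4 + 1. Bump = 3126. G_3 = 3125.

2868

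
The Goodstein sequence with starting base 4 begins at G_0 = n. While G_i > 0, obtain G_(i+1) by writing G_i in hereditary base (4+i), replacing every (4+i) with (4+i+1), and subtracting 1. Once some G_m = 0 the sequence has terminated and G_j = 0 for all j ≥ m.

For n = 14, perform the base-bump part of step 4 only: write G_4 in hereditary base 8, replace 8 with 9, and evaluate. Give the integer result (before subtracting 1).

base 4: 14 = 3·4 + 2; at 5: 3·5 + 2 = 17; next = 16
base 5: 16 = 3·5 + 1; at 6: 3·6 + 1 = 19; next = 18
base 6: 18 = 3·6; at 7: 3·7 = 21; next = 20
base 7: 20 = 2·7 + 6; at 8: 2·8 + 6 = 22; next = 21
base 8: 21 = 2·8 + 5; at 9: 2·9 + 5 = 23; next = 22

23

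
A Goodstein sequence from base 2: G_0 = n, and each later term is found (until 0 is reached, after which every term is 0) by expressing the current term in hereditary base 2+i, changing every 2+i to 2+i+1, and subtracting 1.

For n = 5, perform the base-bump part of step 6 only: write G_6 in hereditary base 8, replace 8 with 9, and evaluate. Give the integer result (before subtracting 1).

2455

G_0=5  [base 2] 2^2 + 1  →[2↦3]→  3^3 + 1 = 28  −1 ⇒ G_1=27
G_1=27  [base 3] 3^3  →[3↦4]→  4^4 = 256  −1 ⇒ G_2=255
G_2=255  [base 4] 3·4^3 + 3·4^2 + 3·4 + 3  →[4↦5]→  3·5^3 + 3·5^2 + 3·5 + 3 = 468  −1 ⇒ G_3=467
G_3=467  [base 5] 3·5^3 + 3·5^2 + 3·5 + 2  →[5↦6]→  3·6^3 + 3·6^2 + 3·6 + 2 = 776  −1 ⇒ G_4=775
G_4=775  [base 6] 3·6^3 + 3·6^2 + 3·6 + 1  →[6↦7]→  3·7^3 + 3·7^2 + 3·7 + 1 = 1198  −1 ⇒ G_5=1197
G_5=1197  [base 7] 3·7^3 + 3·7^2 + 3·7  →[7↦8]→  3·8^3 + 3·8^2 + 3·8 = 1752  −1 ⇒ G_6=1751
G_6=1751  [base 8] 3·8^3 + 3·8^2 + 2·8 + 7  →[8↦9]→  3·9^3 + 3·9^2 + 2·9 + 7 = 2455  −1 ⇒ G_7=2454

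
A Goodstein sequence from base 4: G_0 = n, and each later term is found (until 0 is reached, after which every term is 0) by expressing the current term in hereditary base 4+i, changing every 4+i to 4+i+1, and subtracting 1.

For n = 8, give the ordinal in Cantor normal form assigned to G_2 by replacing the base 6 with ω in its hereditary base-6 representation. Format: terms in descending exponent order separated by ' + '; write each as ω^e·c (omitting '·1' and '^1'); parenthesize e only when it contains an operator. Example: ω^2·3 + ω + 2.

ω + 3

base 4: 8 = 2·4; at 5: 2·5 = 10; next = 9
base 5: 9 = 5 + 4; at 6: 6 + 4 = 10; next = 9
base 6: 9 = 6 + 3; at 7: 7 + 3 = 10; next = 9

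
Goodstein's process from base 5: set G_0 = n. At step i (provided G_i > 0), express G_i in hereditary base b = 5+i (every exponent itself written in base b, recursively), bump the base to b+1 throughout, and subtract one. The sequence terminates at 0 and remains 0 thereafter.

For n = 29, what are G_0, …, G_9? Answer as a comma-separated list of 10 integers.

29, 39, 51, 65, 81, 99, 107, 115, 123, 131

i=0: 29 = 5^2 + 4 (b=5); 5→6: 6^2 + 4 = 40; 40−1 = 39
i=1: 39 = 6^2 + 3 (b=6); 6→7: 7^2 + 3 = 52; 52−1 = 51
i=2: 51 = 7^2 + 2 (b=7); 7→8: 8^2 + 2 = 66; 66−1 = 65
i=3: 65 = 8^2 + 1 (b=8); 8→9: 9^2 + 1 = 82; 82−1 = 81
i=4: 81 = 9^2 (b=9); 9→10: 10^2 = 100; 100−1 = 99
i=5: 99 = 9·10 + 9 (b=10); 10→11: 9·11 + 9 = 108; 108−1 = 107
i=6: 107 = 9·11 + 8 (b=11); 11→12: 9·12 + 8 = 116; 116−1 = 115
i=7: 115 = 9·12 + 7 (b=12); 12→13: 9·13 + 7 = 124; 124−1 = 123
i=8: 123 = 9·13 + 6 (b=13); 13→14: 9·14 + 6 = 132; 132−1 = 131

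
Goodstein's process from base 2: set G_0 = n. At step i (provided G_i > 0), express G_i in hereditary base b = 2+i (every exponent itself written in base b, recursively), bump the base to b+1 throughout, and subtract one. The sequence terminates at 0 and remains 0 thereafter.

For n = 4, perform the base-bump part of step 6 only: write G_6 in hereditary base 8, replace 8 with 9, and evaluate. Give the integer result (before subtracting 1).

[0] 4 ≡ 2^2 (base 2). Lift 3: 27. −1: 26.
[1] 26 ≡ 2·3^2 + 2·3 + 2 (base 3). Lift 4: 42. −1: 41.
[2] 41 ≡ 2·4^2 + 2·4 + 1 (base 4). Lift 5: 61. −1: 60.
[3] 60 ≡ 2·5^2 + 2·5 (base 5). Lift 6: 84. −1: 83.
[4] 83 ≡ 2·6^2 + 6 + 5 (base 6). Lift 7: 110. −1: 109.
[5] 109 ≡ 2·7^2 + 7 + 4 (base 7). Lift 8: 140. −1: 139.

174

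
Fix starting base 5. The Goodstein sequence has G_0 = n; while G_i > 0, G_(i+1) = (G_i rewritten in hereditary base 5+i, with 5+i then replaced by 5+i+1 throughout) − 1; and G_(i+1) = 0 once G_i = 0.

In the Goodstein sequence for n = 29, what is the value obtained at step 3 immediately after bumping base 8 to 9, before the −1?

82

G_0=29  [base 5] 5^2 + 4  →[5↦6]→  6^2 + 4 = 40  −1 ⇒ G_1=39
G_1=39  [base 6] 6^2 + 3  →[6↦7]→  7^2 + 3 = 52  −1 ⇒ G_2=51
G_2=51  [base 7] 7^2 + 2  →[7↦8]→  8^2 + 2 = 66  −1 ⇒ G_3=65
G_3=65  [base 8] 8^2 + 1  →[8↦9]→  9^2 + 1 = 82  −1 ⇒ G_4=81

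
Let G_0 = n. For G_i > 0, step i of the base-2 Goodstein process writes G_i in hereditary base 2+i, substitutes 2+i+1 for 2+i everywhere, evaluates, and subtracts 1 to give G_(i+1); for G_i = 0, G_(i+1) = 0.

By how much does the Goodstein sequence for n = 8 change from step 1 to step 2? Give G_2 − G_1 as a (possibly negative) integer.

G_0=8  [base 2] 2^(2 + 1)  →[2↦3]→  3^(3 + 1) = 81  −1 ⇒ G_1=80
G_1=80  [base 3] 2·3^3 + 2·3^2 + 2·3 + 2  →[3↦4]→  2·4^4 + 2·4^2 + 2·4 + 2 = 554  −1 ⇒ G_2=553

473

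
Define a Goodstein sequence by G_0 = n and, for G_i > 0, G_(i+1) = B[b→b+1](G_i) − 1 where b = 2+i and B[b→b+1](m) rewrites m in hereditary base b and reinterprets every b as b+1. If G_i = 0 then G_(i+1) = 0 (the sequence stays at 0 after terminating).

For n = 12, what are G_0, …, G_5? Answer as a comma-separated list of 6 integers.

12, 107, 1065, 15685, 280019, 5764910

(0) 12|_2 = 2^(2 + 1) + 2^2 ↦ 3^(3 + 1) + 3^3|_3 = 108 ⇒ 107
(1) 107|_3 = 3^(3 + 1) + 2·3^2 + 2·3 + 2 ↦ 4^(4 + 1) + 2·4^2 + 2·4 + 2|_4 = 1066 ⇒ 1065
(2) 1065|_4 = 4^(4 + 1) + 2·4^2 + 2·4 + 1 ↦ 5^(5 + 1) + 2·5^2 + 2·5 + 1|_5 = 15686 ⇒ 15685
(3) 15685|_5 = 5^(5 + 1) + 2·5^2 + 2·5 ↦ 6^(6 + 1) + 2·6^2 + 2·6|_6 = 280020 ⇒ 280019
(4) 280019|_6 = 6^(6 + 1) + 2·6^2 + 6 + 5 ↦ 7^(7 + 1) + 2·7^2 + 7 + 5|_7 = 5764911 ⇒ 5764910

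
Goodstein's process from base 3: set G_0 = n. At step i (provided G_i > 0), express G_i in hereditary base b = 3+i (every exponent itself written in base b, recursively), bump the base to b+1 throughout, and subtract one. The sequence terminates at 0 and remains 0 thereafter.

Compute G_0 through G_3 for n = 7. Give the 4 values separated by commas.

7, 8, 9, 9

[0] 7 ≡ 2·3 + 1 (base 3). Lift 4: 9. −1: 8.
[1] 8 ≡ 2·4 (base 4). Lift 5: 10. −1: 9.
[2] 9 ≡ 5 + 4 (base 5). Lift 6: 10. −1: 9.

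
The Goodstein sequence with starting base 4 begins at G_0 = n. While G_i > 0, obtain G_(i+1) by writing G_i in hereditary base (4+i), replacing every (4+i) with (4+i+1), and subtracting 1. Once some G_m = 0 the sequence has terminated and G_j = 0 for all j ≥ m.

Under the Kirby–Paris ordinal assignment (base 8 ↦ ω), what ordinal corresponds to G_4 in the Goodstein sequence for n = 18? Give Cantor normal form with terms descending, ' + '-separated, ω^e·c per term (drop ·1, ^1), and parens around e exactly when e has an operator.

i=0: 18 = 4^2 + 2 (b=4); 4→5: 5^2 + 2 = 27; 27−1 = 26
i=1: 26 = 5^2 + 1 (b=5); 5→6: 6^2 + 1 = 37; 37−1 = 36
i=2: 36 = 6^2 (b=6); 6→7: 7^2 = 49; 49−1 = 48
i=3: 48 = 6·7 + 6 (b=7); 7→8: 6·8 + 6 = 54; 54−1 = 53
i=4: 53 = 6·8 + 5 (b=8); 8→9: 6·9 + 5 = 59; 59−1 = 58

ω·6 + 5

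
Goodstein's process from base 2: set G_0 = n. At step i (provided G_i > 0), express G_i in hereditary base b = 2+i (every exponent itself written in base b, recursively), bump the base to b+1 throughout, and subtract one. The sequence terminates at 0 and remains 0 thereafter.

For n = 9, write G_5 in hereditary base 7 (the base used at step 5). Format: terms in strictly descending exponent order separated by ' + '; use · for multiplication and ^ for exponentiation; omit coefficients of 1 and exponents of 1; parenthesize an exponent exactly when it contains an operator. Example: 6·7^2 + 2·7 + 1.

G_0 = 9. HB_2(9) = 2^(2 + 1) + 1. Bump = 82. G_1 = 81.
G_1 = 81. HB_3(81) = 3^(3 + 1). Bump = 1024. G_2 = 1023.
G_2 = 1023. HB_4(1023) = 3·4^4 + 3·4^3 + 3·4^2 + 3·4 + 3. Bump = 9843. G_3 = 9842.
G_3 = 9842. HB_5(9842) = 3·5^5 + 3·5^3 + 3·5^2 + 3·5 + 2. Bump = 140744. G_4 = 140743.
G_4 = 140743. HB_6(140743) = 3·6^6 + 3·6^3 + 3·6^2 + 3·6 + 1. Bump = 2471827. G_5 = 2471826.
G_5 = 2471826. HB_7(2471826) = 3·7^7 + 3·7^3 + 3·7^2 + 3·7. Bump = 50333400. G_6 = 50333399.

3·7^7 + 3·7^3 + 3·7^2 + 3·7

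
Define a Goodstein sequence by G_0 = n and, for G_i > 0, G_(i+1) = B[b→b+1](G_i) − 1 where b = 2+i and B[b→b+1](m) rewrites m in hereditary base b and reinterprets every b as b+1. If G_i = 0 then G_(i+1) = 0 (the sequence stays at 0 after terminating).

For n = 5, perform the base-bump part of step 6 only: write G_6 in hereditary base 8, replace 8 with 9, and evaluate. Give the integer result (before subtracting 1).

G_0=5  [base 2] 2^2 + 1  →[2↦3]→  3^3 + 1 = 28  −1 ⇒ G_1=27
G_1=27  [base 3] 3^3  →[3↦4]→  4^4 = 256  −1 ⇒ G_2=255
G_2=255  [base 4] 3·4^3 + 3·4^2 + 3·4 + 3  →[4↦5]→  3·5^3 + 3·5^2 + 3·5 + 3 = 468  −1 ⇒ G_3=467
G_3=467  [base 5] 3·5^3 + 3·5^2 + 3·5 + 2  →[5↦6]→  3·6^3 + 3·6^2 + 3·6 + 2 = 776  −1 ⇒ G_4=775
G_4=775  [base 6] 3·6^3 + 3·6^2 + 3·6 + 1  →[6↦7]→  3·7^3 + 3·7^2 + 3·7 + 1 = 1198  −1 ⇒ G_5=1197
G_5=1197  [base 7] 3·7^3 + 3·7^2 + 3·7  →[7↦8]→  3·8^3 + 3·8^2 + 3·8 = 1752  −1 ⇒ G_6=1751
G_6=1751  [base 8] 3·8^3 + 3·8^2 + 2·8 + 7  →[8↦9]→  3·9^3 + 3·9^2 + 2·9 + 7 = 2455  −1 ⇒ G_7=2454

2455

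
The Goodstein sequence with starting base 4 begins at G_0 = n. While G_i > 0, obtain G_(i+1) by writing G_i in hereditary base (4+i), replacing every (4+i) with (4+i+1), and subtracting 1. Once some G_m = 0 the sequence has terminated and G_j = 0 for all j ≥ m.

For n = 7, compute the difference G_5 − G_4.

i=0: 7 = 4 + 3 (b=4); 4→5: 5 + 3 = 8; 8−1 = 7
i=1: 7 = 5 + 2 (b=5); 5→6: 6 + 2 = 8; 8−1 = 7
i=2: 7 = 6 + 1 (b=6); 6→7: 7 + 1 = 8; 8−1 = 7
i=3: 7 = 7 (b=7); 7→8: 8 = 8; 8−1 = 7
i=4: 7 = 7 (b=8); 8→9: 7 = 7; 7−1 = 6

-1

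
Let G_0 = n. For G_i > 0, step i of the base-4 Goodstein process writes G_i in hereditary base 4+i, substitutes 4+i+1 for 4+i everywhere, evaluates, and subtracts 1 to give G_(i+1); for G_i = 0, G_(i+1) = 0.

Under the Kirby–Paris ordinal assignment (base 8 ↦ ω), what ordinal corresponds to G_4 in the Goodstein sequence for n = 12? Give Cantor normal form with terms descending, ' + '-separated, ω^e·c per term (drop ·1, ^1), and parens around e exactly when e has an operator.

ω·2 + 1

base 4: 12 = 3·4; at 5: 3·5 = 15; next = 14
base 5: 14 = 2·5 + 4; at 6: 2·6 + 4 = 16; next = 15
base 6: 15 = 2·6 + 3; at 7: 2·7 + 3 = 17; next = 16
base 7: 16 = 2·7 + 2; at 8: 2·8 + 2 = 18; next = 17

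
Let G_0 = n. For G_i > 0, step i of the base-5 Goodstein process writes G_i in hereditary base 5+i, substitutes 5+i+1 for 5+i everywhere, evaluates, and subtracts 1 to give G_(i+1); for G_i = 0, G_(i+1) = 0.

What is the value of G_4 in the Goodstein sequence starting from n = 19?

27

[0] 19 ≡ 3·5 + 4 (base 5). Lift 6: 22. −1: 21.
[1] 21 ≡ 3·6 + 3 (base 6). Lift 7: 24. −1: 23.
[2] 23 ≡ 3·7 + 2 (base 7). Lift 8: 26. −1: 25.
[3] 25 ≡ 3·8 + 1 (base 8). Lift 9: 28. −1: 27.
[4] 27 ≡ 3·9 (base 9). Lift 10: 30. −1: 29.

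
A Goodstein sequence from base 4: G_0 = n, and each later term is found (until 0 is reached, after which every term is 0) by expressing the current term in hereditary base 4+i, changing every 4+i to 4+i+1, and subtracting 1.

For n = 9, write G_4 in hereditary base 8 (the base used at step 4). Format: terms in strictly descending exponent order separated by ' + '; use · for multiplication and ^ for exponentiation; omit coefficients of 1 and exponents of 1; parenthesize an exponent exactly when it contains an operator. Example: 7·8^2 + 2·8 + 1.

8 + 3

[0] 9 ≡ 2·4 + 1 (base 4). Lift 5: 11. −1: 10.
[1] 10 ≡ 2·5 (base 5). Lift 6: 12. −1: 11.
[2] 11 ≡ 6 + 5 (base 6). Lift 7: 12. −1: 11.
[3] 11 ≡ 7 + 4 (base 7). Lift 8: 12. −1: 11.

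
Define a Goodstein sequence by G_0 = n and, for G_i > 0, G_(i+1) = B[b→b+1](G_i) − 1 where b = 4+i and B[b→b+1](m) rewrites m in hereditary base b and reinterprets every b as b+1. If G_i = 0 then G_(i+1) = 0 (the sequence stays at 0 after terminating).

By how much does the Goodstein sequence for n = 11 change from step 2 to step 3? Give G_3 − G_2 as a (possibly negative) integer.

1

[0] 11 ≡ 2·4 + 3 (base 4). Lift 5: 13. −1: 12.
[1] 12 ≡ 2·5 + 2 (base 5). Lift 6: 14. −1: 13.
[2] 13 ≡ 2·6 + 1 (base 6). Lift 7: 15. −1: 14.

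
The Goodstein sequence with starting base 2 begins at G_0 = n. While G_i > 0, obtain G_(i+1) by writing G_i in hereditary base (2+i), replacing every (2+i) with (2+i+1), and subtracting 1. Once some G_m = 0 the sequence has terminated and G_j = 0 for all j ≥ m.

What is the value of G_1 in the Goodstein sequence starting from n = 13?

108

i=0: 13 = 2^(2 + 1) + 2^2 + 1 (b=2); 2→3: 3^(3 + 1) + 3^3 + 1 = 109; 109−1 = 108
i=1: 108 = 3^(3 + 1) + 3^3 (b=3); 3→4: 4^(4 + 1) + 4^4 = 1280; 1280−1 = 1279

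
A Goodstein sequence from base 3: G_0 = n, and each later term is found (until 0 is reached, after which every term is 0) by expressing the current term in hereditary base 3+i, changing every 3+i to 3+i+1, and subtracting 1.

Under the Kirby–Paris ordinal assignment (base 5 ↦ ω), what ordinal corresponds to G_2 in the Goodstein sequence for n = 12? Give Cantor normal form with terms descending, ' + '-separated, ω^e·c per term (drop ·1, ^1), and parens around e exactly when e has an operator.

base 3: 12 = 3^2 + 3; at 4: 4^2 + 4 = 20; next = 19
base 4: 19 = 4^2 + 3; at 5: 5^2 + 3 = 28; next = 27
base 5: 27 = 5^2 + 2; at 6: 6^2 + 2 = 38; next = 37

ω^2 + 2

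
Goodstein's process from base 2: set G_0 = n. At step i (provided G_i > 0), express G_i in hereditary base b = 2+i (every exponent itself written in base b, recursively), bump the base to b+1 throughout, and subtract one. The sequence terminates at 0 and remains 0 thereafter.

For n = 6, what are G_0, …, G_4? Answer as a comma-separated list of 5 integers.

6, 29, 257, 3125, 46655

step 0: 6 = 2^2 + 2; sub 3 for 2: 3^3 + 3; = 30; G_1 = 30−1 = 29
step 1: 29 = 3^3 + 2; sub 4 for 3: 4^4 + 2; = 258; G_2 = 258−1 = 257
step 2: 257 = 4^4 + 1; sub 5 for 4: 5^5 + 1; = 3126; G_3 = 3126−1 = 3125
step 3: 3125 = 5^5; sub 6 for 5: 6^6; = 46656; G_4 = 46656−1 = 46655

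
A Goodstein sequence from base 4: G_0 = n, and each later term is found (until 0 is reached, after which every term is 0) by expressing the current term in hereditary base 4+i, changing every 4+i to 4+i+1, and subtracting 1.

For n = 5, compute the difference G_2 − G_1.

G_0=5  [base 4] 4 + 1  →[4↦5]→  5 + 1 = 6  −1 ⇒ G_1=5
G_1=5  [base 5] 5  →[5↦6]→  6 = 6  −1 ⇒ G_2=5

0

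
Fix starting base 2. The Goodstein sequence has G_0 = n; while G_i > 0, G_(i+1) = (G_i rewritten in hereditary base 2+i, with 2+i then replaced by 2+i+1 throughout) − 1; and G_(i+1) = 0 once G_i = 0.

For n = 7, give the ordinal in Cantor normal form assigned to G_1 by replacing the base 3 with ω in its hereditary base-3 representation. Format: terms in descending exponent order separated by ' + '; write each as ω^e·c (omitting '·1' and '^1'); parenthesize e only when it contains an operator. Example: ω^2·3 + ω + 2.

ω^ω + ω

i=0: 7 = 2^2 + 2 + 1 (b=2); 2→3: 3^3 + 3 + 1 = 31; 31−1 = 30
i=1: 30 = 3^3 + 3 (b=3); 3→4: 4^4 + 4 = 260; 260−1 = 259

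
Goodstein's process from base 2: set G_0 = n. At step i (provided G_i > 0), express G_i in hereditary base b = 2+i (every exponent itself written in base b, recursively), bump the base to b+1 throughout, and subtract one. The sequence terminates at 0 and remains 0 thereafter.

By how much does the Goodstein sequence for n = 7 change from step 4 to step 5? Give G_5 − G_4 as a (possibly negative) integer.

i=0: 7 = 2^2 + 2 + 1 (b=2); 2→3: 3^3 + 3 + 1 = 31; 31−1 = 30
i=1: 30 = 3^3 + 3 (b=3); 3→4: 4^4 + 4 = 260; 260−1 = 259
i=2: 259 = 4^4 + 3 (b=4); 4→5: 5^5 + 3 = 3128; 3128−1 = 3127
i=3: 3127 = 5^5 + 2 (b=5); 5→6: 6^6 + 2 = 46658; 46658−1 = 46657
i=4: 46657 = 6^6 + 1 (b=6); 6→7: 7^7 + 1 = 823544; 823544−1 = 823543

776886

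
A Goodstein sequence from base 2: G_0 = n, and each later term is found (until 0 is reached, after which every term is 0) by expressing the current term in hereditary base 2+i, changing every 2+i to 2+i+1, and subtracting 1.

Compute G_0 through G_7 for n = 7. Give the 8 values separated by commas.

G_0 = 7. HB_2(7) = 2^2 + 2 + 1. Bump = 31. G_1 = 30.
G_1 = 30. HB_3(30) = 3^3 + 3. Bump = 260. G_2 = 259.
G_2 = 259. HB_4(259) = 4^4 + 3. Bump = 3128. G_3 = 3127.
G_3 = 3127. HB_5(3127) = 5^5 + 2. Bump = 46658. G_4 = 46657.
G_4 = 46657. HB_6(46657) = 6^6 + 1. Bump = 823544. G_5 = 823543.
G_5 = 823543. HB_7(823543) = 7^7. Bump = 16777216. G_6 = 16777215.
G_6 = 16777215. HB_8(16777215) = 7·8^7 + 7·8^6 + 7·8^5 + 7·8^4 + 7·8^3 + 7·8^2 + 7·8 + 7. Bump = 37665880. G_7 = 37665879.

7, 30, 259, 3127, 46657, 823543, 16777215, 37665879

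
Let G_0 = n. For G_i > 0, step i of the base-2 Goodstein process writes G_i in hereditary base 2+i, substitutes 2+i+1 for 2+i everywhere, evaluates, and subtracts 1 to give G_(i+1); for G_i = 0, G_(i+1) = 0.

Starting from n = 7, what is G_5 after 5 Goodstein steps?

823543

step 0: 7 = 2^2 + 2 + 1; sub 3 for 2: 3^3 + 3 + 1; = 31; G_1 = 31−1 = 30
step 1: 30 = 3^3 + 3; sub 4 for 3: 4^4 + 4; = 260; G_2 = 260−1 = 259
step 2: 259 = 4^4 + 3; sub 5 for 4: 5^5 + 3; = 3128; G_3 = 3128−1 = 3127
step 3: 3127 = 5^5 + 2; sub 6 for 5: 6^6 + 2; = 46658; G_4 = 46658−1 = 46657
step 4: 46657 = 6^6 + 1; sub 7 for 6: 7^7 + 1; = 823544; G_5 = 823544−1 = 823543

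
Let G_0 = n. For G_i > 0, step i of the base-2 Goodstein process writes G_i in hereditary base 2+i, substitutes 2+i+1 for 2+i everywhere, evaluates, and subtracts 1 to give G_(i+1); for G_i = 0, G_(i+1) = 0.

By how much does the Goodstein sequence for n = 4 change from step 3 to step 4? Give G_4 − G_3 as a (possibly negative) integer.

G_0 = 4. HB_2(4) = 2^2. Bump = 27. G_1 = 26.
G_1 = 26. HB_3(26) = 2·3^2 + 2·3 + 2. Bump = 42. G_2 = 41.
G_2 = 41. HB_4(41) = 2·4^2 + 2·4 + 1. Bump = 61. G_3 = 60.
G_3 = 60. HB_5(60) = 2·5^2 + 2·5. Bump = 84. G_4 = 83.

23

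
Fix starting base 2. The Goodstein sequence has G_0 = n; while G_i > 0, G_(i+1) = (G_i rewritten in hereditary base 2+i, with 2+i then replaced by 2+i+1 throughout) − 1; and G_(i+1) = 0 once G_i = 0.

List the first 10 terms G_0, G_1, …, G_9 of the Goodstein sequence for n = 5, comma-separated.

5, 27, 255, 467, 775, 1197, 1751, 2454, 3325, 4382

G_0=5  [base 2] 2^2 + 1  →[2↦3]→  3^3 + 1 = 28  −1 ⇒ G_1=27
G_1=27  [base 3] 3^3  →[3↦4]→  4^4 = 256  −1 ⇒ G_2=255
G_2=255  [base 4] 3·4^3 + 3·4^2 + 3·4 + 3  →[4↦5]→  3·5^3 + 3·5^2 + 3·5 + 3 = 468  −1 ⇒ G_3=467
G_3=467  [base 5] 3·5^3 + 3·5^2 + 3·5 + 2  →[5↦6]→  3·6^3 + 3·6^2 + 3·6 + 2 = 776  −1 ⇒ G_4=775
G_4=775  [base 6] 3·6^3 + 3·6^2 + 3·6 + 1  →[6↦7]→  3·7^3 + 3·7^2 + 3·7 + 1 = 1198  −1 ⇒ G_5=1197
G_5=1197  [base 7] 3·7^3 + 3·7^2 + 3·7  →[7↦8]→  3·8^3 + 3·8^2 + 3·8 = 1752  −1 ⇒ G_6=1751
G_6=1751  [base 8] 3·8^3 + 3·8^2 + 2·8 + 7  →[8↦9]→  3·9^3 + 3·9^2 + 2·9 + 7 = 2455  −1 ⇒ G_7=2454
G_7=2454  [base 9] 3·9^3 + 3·9^2 + 2·9 + 6  →[9↦10]→  3·10^3 + 3·10^2 + 2·10 + 6 = 3326  −1 ⇒ G_8=3325
G_8=3325  [base 10] 3·10^3 + 3·10^2 + 2·10 + 5  →[10↦11]→  3·11^3 + 3·11^2 + 2·11 + 5 = 4383  −1 ⇒ G_9=4382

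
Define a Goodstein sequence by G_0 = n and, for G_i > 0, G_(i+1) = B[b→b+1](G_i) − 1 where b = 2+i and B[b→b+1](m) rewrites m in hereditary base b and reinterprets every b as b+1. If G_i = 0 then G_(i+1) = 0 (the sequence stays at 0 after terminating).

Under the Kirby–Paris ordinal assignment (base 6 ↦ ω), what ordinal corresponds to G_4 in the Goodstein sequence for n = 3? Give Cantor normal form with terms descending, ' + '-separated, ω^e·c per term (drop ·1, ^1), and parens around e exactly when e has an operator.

i=0: 3 = 2 + 1 (b=2); 2→3: 3 + 1 = 4; 4−1 = 3
i=1: 3 = 3 (b=3); 3→4: 4 = 4; 4−1 = 3
i=2: 3 = 3 (b=4); 4→5: 3 = 3; 3−1 = 2
i=3: 2 = 2 (b=5); 5→6: 2 = 2; 2−1 = 1
i=4: 1 = 1 (b=6); 6→7: 1 = 1; 1−1 = 0

1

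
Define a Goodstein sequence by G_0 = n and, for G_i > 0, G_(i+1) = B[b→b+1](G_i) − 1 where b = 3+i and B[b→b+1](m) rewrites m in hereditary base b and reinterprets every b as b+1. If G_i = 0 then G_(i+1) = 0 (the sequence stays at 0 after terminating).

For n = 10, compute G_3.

step 0: 10 = 3^2 + 1; sub 4 for 3: 4^2 + 1; = 17; G_1 = 17−1 = 16
step 1: 16 = 4^2; sub 5 for 4: 5^2; = 25; G_2 = 25−1 = 24
step 2: 24 = 4·5 + 4; sub 6 for 5: 4·6 + 4; = 28; G_3 = 28−1 = 27
step 3: 27 = 4·6 + 3; sub 7 for 6: 4·7 + 3; = 31; G_4 = 31−1 = 30

27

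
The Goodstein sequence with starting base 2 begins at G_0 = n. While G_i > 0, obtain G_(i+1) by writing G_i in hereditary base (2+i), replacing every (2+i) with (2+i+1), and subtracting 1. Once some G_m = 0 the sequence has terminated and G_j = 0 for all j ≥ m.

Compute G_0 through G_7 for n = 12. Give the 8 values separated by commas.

12, 107, 1065, 15685, 280019, 5764910, 134217867, 3486784574

base 2: 12 = 2^(2 + 1) + 2^2; at 3: 3^(3 + 1) + 3^3 = 108; next = 107
base 3: 107 = 3^(3 + 1) + 2·3^2 + 2·3 + 2; at 4: 4^(4 + 1) + 2·4^2 + 2·4 + 2 = 1066; next = 1065
base 4: 1065 = 4^(4 + 1) + 2·4^2 + 2·4 + 1; at 5: 5^(5 + 1) + 2·5^2 + 2·5 + 1 = 15686; next = 15685
base 5: 15685 = 5^(5 + 1) + 2·5^2 + 2·5; at 6: 6^(6 + 1) + 2·6^2 + 2·6 = 280020; next = 280019
base 6: 280019 = 6^(6 + 1) + 2·6^2 + 6 + 5; at 7: 7^(7 + 1) + 2·7^2 + 7 + 5 = 5764911; next = 5764910
base 7: 5764910 = 7^(7 + 1) + 2·7^2 + 7 + 4; at 8: 8^(8 + 1) + 2·8^2 + 8 + 4 = 134217868; next = 134217867
base 8: 134217867 = 8^(8 + 1) + 2·8^2 + 8 + 3; at 9: 9^(9 + 1) + 2·9^2 + 9 + 3 = 3486784575; next = 3486784574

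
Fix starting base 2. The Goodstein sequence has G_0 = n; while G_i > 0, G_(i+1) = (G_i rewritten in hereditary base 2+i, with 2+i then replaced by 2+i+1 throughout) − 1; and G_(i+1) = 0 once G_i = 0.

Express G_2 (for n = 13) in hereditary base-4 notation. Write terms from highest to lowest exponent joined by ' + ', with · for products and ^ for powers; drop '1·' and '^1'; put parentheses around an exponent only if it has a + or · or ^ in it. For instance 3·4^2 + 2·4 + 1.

4^(4 + 1) + 3·4^3 + 3·4^2 + 3·4 + 3

base 2: 13 = 2^(2 + 1) + 2^2 + 1; at 3: 3^(3 + 1) + 3^3 + 1 = 109; next = 108
base 3: 108 = 3^(3 + 1) + 3^3; at 4: 4^(4 + 1) + 4^4 = 1280; next = 1279
base 4: 1279 = 4^(4 + 1) + 3·4^3 + 3·4^2 + 3·4 + 3; at 5: 5^(5 + 1) + 3·5^3 + 3·5^2 + 3·5 + 3 = 16093; next = 16092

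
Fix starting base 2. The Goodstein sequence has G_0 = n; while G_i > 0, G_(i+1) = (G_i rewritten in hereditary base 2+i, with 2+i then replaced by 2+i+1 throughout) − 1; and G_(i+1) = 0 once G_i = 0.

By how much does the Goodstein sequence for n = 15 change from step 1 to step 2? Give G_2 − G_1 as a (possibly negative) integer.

G_0=15  [base 2] 2^(2 + 1) + 2^2 + 2 + 1  →[2↦3]→  3^(3 + 1) + 3^3 + 3 + 1 = 112  −1 ⇒ G_1=111
G_1=111  [base 3] 3^(3 + 1) + 3^3 + 3  →[3↦4]→  4^(4 + 1) + 4^4 + 4 = 1284  −1 ⇒ G_2=1283

1172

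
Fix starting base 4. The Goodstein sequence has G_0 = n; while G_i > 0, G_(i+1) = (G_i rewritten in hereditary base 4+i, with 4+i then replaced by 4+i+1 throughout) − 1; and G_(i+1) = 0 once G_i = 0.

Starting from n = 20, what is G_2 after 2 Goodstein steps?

39

base 4: 20 = 4^2 + 4; at 5: 5^2 + 5 = 30; next = 29
base 5: 29 = 5^2 + 4; at 6: 6^2 + 4 = 40; next = 39
base 6: 39 = 6^2 + 3; at 7: 7^2 + 3 = 52; next = 51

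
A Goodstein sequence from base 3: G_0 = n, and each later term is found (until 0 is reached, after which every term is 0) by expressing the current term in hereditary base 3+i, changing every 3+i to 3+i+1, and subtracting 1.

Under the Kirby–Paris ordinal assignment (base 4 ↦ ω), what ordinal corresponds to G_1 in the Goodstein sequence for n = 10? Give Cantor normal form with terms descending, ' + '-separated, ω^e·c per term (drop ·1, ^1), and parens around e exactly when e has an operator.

ω^2

base 3: 10 = 3^2 + 1; at 4: 4^2 + 1 = 17; next = 16
base 4: 16 = 4^2; at 5: 5^2 = 25; next = 24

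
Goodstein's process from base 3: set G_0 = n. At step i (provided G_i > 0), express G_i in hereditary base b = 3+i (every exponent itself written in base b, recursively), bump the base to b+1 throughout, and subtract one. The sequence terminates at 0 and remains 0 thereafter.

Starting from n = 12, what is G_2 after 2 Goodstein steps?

27

[0] 12 ≡ 3^2 + 3 (base 3). Lift 4: 20. −1: 19.
[1] 19 ≡ 4^2 + 3 (base 4). Lift 5: 28. −1: 27.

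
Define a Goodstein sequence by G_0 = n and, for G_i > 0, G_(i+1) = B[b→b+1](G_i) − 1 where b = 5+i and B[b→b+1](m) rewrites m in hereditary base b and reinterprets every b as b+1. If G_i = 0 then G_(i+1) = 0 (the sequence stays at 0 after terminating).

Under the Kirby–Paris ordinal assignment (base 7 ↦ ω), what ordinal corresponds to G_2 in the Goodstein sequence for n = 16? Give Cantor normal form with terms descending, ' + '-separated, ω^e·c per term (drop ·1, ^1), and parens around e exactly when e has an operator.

ω·2 + 6

base 5: 16 = 3·5 + 1; at 6: 3·6 + 1 = 19; next = 18
base 6: 18 = 3·6; at 7: 3·7 = 21; next = 20
base 7: 20 = 2·7 + 6; at 8: 2·8 + 6 = 22; next = 21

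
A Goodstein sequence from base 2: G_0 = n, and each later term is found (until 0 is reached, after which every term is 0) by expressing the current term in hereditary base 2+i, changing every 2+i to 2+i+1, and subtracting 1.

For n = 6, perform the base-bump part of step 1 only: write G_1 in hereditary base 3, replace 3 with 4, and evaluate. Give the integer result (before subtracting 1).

(0) 6|_2 = 2^2 + 2 ↦ 3^3 + 3|_3 = 30 ⇒ 29
(1) 29|_3 = 3^3 + 2 ↦ 4^4 + 2|_4 = 258 ⇒ 257

258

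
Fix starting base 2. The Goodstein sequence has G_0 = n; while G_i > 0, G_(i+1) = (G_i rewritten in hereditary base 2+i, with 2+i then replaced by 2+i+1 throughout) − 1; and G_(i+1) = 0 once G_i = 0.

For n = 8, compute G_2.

553

8 —HB2→ 2^(2 + 1) —bump→ 3^(3 + 1) = 81 —(−1)→ 80
80 —HB3→ 2·3^3 + 2·3^2 + 2·3 + 2 —bump→ 2·4^4 + 2·4^2 + 2·4 + 2 = 554 —(−1)→ 553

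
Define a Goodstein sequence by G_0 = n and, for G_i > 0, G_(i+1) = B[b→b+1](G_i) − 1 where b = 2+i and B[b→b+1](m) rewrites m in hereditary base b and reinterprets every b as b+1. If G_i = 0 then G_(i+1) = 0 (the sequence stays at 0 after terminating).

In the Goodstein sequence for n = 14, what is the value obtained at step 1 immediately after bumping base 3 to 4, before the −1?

G_0 = 14. HB_2(14) = 2^(2 + 1) + 2^2 + 2. Bump = 111. G_1 = 110.
G_1 = 110. HB_3(110) = 3^(3 + 1) + 3^3 + 2. Bump = 1282. G_2 = 1281.

1282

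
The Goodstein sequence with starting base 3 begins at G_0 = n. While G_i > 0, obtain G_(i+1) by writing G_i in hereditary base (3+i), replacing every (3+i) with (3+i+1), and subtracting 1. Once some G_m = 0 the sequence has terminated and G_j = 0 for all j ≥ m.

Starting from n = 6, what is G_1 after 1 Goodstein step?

7

(0) 6|_3 = 2·3 ↦ 2·4|_4 = 8 ⇒ 7
(1) 7|_4 = 4 + 3 ↦ 5 + 3|_5 = 8 ⇒ 7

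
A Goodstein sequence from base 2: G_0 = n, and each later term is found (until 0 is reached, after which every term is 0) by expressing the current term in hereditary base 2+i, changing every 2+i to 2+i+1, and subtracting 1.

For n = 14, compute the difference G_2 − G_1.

G_0=14  [base 2] 2^(2 + 1) + 2^2 + 2  →[2↦3]→  3^(3 + 1) + 3^3 + 3 = 111  −1 ⇒ G_1=110
G_1=110  [base 3] 3^(3 + 1) + 3^3 + 2  →[3↦4]→  4^(4 + 1) + 4^4 + 2 = 1282  −1 ⇒ G_2=1281

1171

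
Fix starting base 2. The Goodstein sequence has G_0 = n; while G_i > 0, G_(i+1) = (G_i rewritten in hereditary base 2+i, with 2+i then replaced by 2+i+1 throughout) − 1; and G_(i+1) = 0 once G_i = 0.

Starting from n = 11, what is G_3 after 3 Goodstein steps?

15627

base 2: 11 = 2^(2 + 1) + 2 + 1; at 3: 3^(3 + 1) + 3 + 1 = 85; next = 84
base 3: 84 = 3^(3 + 1) + 3; at 4: 4^(4 + 1) + 4 = 1028; next = 1027
base 4: 1027 = 4^(4 + 1) + 3; at 5: 5^(5 + 1) + 3 = 15628; next = 15627
base 5: 15627 = 5^(5 + 1) + 2; at 6: 6^(6 + 1) + 2 = 279938; next = 279937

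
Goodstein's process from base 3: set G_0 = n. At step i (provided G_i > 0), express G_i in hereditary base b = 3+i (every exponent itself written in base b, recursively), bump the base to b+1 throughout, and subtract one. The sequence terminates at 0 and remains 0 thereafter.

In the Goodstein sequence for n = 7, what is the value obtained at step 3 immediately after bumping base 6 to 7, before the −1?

step 0: 7 = 2·3 + 1; sub 4 for 3: 2·4 + 1; = 9; G_1 = 9−1 = 8
step 1: 8 = 2·4; sub 5 for 4: 2·5; = 10; G_2 = 10−1 = 9
step 2: 9 = 5 + 4; sub 6 for 5: 6 + 4; = 10; G_3 = 10−1 = 9
step 3: 9 = 6 + 3; sub 7 for 6: 7 + 3; = 10; G_4 = 10−1 = 9

10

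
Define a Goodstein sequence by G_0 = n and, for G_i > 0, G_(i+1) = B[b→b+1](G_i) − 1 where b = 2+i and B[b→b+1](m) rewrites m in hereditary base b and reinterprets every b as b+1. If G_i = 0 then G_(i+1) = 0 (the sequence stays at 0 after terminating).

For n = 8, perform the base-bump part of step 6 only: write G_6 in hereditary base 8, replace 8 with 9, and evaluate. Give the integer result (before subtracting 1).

774841152

G_0 = 8. HB_2(8) = 2^(2 + 1). Bump = 81. G_1 = 80.
G_1 = 80. HB_3(80) = 2·3^3 + 2·3^2 + 2·3 + 2. Bump = 554. G_2 = 553.
G_2 = 553. HB_4(553) = 2·4^4 + 2·4^2 + 2·4 + 1. Bump = 6311. G_3 = 6310.
G_3 = 6310. HB_5(6310) = 2·5^5 + 2·5^2 + 2·5. Bump = 93396. G_4 = 93395.
G_4 = 93395. HB_6(93395) = 2·6^6 + 2·6^2 + 6 + 5. Bump = 1647196. G_5 = 1647195.
G_5 = 1647195. HB_7(1647195) = 2·7^7 + 2·7^2 + 7 + 4. Bump = 33554572. G_6 = 33554571.
G_6 = 33554571. HB_8(33554571) = 2·8^8 + 2·8^2 + 8 + 3. Bump = 774841152. G_7 = 774841151.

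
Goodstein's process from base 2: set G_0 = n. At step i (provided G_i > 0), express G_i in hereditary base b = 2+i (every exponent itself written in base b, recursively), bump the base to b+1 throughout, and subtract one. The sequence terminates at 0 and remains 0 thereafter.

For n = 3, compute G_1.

step 0: 3 = 2 + 1; sub 3 for 2: 3 + 1; = 4; G_1 = 4−1 = 3
step 1: 3 = 3; sub 4 for 3: 4; = 4; G_2 = 4−1 = 3

3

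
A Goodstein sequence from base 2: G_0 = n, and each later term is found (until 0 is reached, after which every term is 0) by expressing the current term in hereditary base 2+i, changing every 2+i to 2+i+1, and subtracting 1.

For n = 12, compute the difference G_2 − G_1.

12 —HB2→ 2^(2 + 1) + 2^2 —bump→ 3^(3 + 1) + 3^3 = 108 —(−1)→ 107
107 —HB3→ 3^(3 + 1) + 2·3^2 + 2·3 + 2 —bump→ 4^(4 + 1) + 2·4^2 + 2·4 + 2 = 1066 —(−1)→ 1065

958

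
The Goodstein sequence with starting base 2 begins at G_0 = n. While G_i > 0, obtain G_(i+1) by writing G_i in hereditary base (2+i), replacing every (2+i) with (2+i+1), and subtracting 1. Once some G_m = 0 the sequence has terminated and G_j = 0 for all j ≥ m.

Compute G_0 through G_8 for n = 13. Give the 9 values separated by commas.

13 —HB2→ 2^(2 + 1) + 2^2 + 1 —bump→ 3^(3 + 1) + 3^3 + 1 = 109 —(−1)→ 108
108 —HB3→ 3^(3 + 1) + 3^3 —bump→ 4^(4 + 1) + 4^4 = 1280 —(−1)→ 1279
1279 —HB4→ 4^(4 + 1) + 3·4^3 + 3·4^2 + 3·4 + 3 —bump→ 5^(5 + 1) + 3·5^3 + 3·5^2 + 3·5 + 3 = 16093 —(−1)→ 16092
16092 —HB5→ 5^(5 + 1) + 3·5^3 + 3·5^2 + 3·5 + 2 —bump→ 6^(6 + 1) + 3·6^3 + 3·6^2 + 3·6 + 2 = 280712 —(−1)→ 280711
280711 —HB6→ 6^(6 + 1) + 3·6^3 + 3·6^2 + 3·6 + 1 —bump→ 7^(7 + 1) + 3·7^3 + 3·7^2 + 3·7 + 1 = 5765999 —(−1)→ 5765998
5765998 —HB7→ 7^(7 + 1) + 3·7^3 + 3·7^2 + 3·7 —bump→ 8^(8 + 1) + 3·8^3 + 3·8^2 + 3·8 = 134219480 —(−1)→ 134219479
134219479 —HB8→ 8^(8 + 1) + 3·8^3 + 3·8^2 + 2·8 + 7 —bump→ 9^(9 + 1) + 3·9^3 + 3·9^2 + 2·9 + 7 = 3486786856 —(−1)→ 3486786855
3486786855 —HB9→ 9^(9 + 1) + 3·9^3 + 3·9^2 + 2·9 + 6 —bump→ 10^(10 + 1) + 3·10^3 + 3·10^2 + 2·10 + 6 = 100000003326 —(−1)→ 100000003325

13, 108, 1279, 16092, 280711, 5765998, 134219479, 3486786855, 100000003325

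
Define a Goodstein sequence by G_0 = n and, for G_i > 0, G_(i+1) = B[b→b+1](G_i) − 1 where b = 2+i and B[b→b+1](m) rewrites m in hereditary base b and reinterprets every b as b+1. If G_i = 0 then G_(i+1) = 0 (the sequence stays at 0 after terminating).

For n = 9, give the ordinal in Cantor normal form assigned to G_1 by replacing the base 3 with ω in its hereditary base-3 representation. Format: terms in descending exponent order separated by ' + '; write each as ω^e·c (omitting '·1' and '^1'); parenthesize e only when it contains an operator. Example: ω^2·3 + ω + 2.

[0] 9 ≡ 2^(2 + 1) + 1 (base 2). Lift 3: 82. −1: 81.
[1] 81 ≡ 3^(3 + 1) (base 3). Lift 4: 1024. −1: 1023.

ω^(ω + 1)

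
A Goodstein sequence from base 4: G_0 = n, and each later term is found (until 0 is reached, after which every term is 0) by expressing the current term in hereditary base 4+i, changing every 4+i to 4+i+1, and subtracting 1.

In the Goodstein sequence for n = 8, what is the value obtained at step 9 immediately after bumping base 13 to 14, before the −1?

6

base 4: 8 = 2·4; at 5: 2·5 = 10; next = 9
base 5: 9 = 5 + 4; at 6: 6 + 4 = 10; next = 9
base 6: 9 = 6 + 3; at 7: 7 + 3 = 10; next = 9
base 7: 9 = 7 + 2; at 8: 8 + 2 = 10; next = 9
base 8: 9 = 8 + 1; at 9: 9 + 1 = 10; next = 9
base 9: 9 = 9; at 10: 10 = 10; next = 9
base 10: 9 = 9; at 11: 9 = 9; next = 8
base 11: 8 = 8; at 12: 8 = 8; next = 7
base 12: 7 = 7; at 13: 7 = 7; next = 6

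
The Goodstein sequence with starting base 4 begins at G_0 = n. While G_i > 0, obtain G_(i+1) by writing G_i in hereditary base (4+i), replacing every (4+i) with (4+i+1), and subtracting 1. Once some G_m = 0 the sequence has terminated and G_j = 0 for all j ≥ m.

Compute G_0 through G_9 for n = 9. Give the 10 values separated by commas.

9, 10, 11, 11, 11, 11, 11, 11, 11, 10

G_0=9  [base 4] 2·4 + 1  →[4↦5]→  2·5 + 1 = 11  −1 ⇒ G_1=10
G_1=10  [base 5] 2·5  →[5↦6]→  2·6 = 12  −1 ⇒ G_2=11
G_2=11  [base 6] 6 + 5  →[6↦7]→  7 + 5 = 12  −1 ⇒ G_3=11
G_3=11  [base 7] 7 + 4  →[7↦8]→  8 + 4 = 12  −1 ⇒ G_4=11
G_4=11  [base 8] 8 + 3  →[8↦9]→  9 + 3 = 12  −1 ⇒ G_5=11
G_5=11  [base 9] 9 + 2  →[9↦10]→  10 + 2 = 12  −1 ⇒ G_6=11
G_6=11  [base 10] 10 + 1  →[10↦11]→  11 + 1 = 12  −1 ⇒ G_7=11
G_7=11  [base 11] 11  →[11↦12]→  12 = 12  −1 ⇒ G_8=11
G_8=11  [base 12] 11  →[12↦13]→  11 = 11  −1 ⇒ G_9=10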